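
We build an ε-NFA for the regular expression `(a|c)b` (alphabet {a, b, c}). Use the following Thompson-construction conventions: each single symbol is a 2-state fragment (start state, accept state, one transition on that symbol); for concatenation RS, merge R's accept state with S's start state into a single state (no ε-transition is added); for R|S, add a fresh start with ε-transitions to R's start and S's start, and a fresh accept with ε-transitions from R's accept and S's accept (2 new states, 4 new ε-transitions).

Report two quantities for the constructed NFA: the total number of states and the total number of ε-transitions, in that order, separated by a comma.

7, 4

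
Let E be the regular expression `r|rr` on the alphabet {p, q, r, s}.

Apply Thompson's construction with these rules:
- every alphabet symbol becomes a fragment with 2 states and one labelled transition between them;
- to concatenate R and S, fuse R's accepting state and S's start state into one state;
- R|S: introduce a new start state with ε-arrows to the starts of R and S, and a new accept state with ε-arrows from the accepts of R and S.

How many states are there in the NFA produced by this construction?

7

Recursing over subexpressions:
Each of the 3 symbol leaves contributes a 2-state fragment.
  rr — 3 states
  r|rr — 7 states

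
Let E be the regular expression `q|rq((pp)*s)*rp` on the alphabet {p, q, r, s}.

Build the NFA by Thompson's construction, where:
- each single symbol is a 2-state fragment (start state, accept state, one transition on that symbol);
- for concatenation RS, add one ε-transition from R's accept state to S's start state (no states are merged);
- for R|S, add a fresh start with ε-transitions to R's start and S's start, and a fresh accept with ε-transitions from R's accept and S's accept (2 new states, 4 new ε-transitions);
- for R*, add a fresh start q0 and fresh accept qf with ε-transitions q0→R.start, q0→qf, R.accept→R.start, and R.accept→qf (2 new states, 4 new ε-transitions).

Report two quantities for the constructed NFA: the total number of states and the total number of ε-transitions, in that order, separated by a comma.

22, 18

Per subexpression:
Each of the 8 symbol leaves contributes 2 states and 0 ε-transitions.
  pp : 4 states, 1 ε-transition
  (pp)* : 6 states, 5 ε-transitions
  (pp)*s : 8 states, 6 ε-transitions
  ((pp)*s)* : 10 states, 10 ε-transitions
  rq((pp)*s)*rp : 18 states, 14 ε-transitions
  q|rq((pp)*s)*rp : 22 states, 18 ε-transitions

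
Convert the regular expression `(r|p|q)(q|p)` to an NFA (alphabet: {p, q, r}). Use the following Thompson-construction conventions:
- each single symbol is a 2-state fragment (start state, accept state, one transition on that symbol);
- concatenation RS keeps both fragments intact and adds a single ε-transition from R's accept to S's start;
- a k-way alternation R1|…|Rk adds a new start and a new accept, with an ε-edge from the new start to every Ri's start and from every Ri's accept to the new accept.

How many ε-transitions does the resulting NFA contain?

11

By structural recursion:
Each of the 5 symbol leaves contributes 0 ε-transitions.
  r|p|q — 6 ε-transitions
  q|p — 4 ε-transitions
  (r|p|q)(q|p) — 11 ε-transitions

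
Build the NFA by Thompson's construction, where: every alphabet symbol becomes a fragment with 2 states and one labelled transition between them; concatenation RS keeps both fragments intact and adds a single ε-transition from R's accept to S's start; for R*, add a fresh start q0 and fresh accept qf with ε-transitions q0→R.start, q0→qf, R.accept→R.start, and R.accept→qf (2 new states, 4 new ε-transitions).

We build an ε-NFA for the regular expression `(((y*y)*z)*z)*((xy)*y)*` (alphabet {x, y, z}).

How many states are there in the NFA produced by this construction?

26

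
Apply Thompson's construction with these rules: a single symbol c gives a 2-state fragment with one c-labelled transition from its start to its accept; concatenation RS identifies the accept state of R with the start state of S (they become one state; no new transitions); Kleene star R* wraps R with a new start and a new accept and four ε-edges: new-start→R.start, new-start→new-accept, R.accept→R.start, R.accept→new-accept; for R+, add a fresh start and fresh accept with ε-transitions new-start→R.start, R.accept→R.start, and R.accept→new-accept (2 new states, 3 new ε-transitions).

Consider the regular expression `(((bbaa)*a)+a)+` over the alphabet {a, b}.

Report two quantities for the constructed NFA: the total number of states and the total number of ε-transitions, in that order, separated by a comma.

Recursing over subexpressions:
Each of the 6 symbol leaves contributes 2 states and 0 ε-transitions.
  bbaa — 5 states, 0 ε-transitions
  (bbaa)* — 7 states, 4 ε-transitions
  (bbaa)*a — 8 states, 4 ε-transitions
  ((bbaa)*a)+ — 10 states, 7 ε-transitions
  ((bbaa)*a)+a — 11 states, 7 ε-transitions
  (((bbaa)*a)+a)+ — 13 states, 10 ε-transitions

13, 10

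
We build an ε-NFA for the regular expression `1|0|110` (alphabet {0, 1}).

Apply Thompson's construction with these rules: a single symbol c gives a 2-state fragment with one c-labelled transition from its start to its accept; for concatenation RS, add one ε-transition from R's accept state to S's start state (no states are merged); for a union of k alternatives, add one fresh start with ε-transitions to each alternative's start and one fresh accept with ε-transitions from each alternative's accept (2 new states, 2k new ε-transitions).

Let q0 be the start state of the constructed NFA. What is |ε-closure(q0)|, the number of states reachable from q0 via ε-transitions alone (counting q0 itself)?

4

Work bottom-up. For each fragment F, track |ε-closure(F.start)| and whether F's accept lies in that closure (i.e. whether F accepts ε). A single-symbol fragment has closure size 1 and does not accept ε.
  110 : |closure| equals the left operand's closure size = 1 (its accept is not ε-reachable, so the closure stops there)
  1|0|110 : |closure| = 1 + 1 + 1 + 1 = 4 (the new accept is not ε-reachable since no branch accepts ε)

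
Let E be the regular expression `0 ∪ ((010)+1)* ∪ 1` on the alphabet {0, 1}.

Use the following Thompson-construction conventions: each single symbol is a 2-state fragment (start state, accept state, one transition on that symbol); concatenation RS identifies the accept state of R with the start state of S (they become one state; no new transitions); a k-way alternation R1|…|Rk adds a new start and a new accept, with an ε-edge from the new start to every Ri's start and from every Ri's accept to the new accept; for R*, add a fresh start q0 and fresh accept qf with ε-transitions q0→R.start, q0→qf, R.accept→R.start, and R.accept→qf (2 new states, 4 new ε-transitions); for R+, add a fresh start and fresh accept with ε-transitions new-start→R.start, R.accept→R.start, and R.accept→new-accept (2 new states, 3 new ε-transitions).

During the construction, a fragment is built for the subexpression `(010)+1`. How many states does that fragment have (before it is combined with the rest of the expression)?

Fragment for `(010)+1`:
Each of the 4 symbol leaves contributes a 2-state fragment.
  010 — 4 states
  (010)+ — 6 states
  (010)+1 — 7 states

7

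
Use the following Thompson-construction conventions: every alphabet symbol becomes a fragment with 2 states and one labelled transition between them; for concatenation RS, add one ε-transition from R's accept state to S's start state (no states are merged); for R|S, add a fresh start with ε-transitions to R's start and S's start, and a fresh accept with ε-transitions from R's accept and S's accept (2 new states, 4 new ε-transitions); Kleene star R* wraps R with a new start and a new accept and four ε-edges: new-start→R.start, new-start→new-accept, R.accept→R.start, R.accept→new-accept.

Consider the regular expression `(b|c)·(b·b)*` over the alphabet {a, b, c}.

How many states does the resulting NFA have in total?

12

Recursing over subexpressions:
Each of the 4 symbol leaves contributes a 2-state fragment.
  b|c — 6 states
  b·b — 4 states
  (b·b)* — 6 states
  (b|c)·(b·b)* — 12 states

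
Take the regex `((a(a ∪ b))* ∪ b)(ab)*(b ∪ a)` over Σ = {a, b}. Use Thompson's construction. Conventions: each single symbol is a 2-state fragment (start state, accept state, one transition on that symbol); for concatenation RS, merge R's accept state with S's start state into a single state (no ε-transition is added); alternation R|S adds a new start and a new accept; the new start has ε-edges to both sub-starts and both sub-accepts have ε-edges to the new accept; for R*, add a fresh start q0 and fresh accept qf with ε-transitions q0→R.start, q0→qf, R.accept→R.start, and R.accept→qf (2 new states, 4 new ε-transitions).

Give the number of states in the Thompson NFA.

22

By structural recursion:
Each of the 8 symbol leaves contributes a 2-state fragment.
  a ∪ b : 6 states
  a(a ∪ b) : 7 states
  (a(a ∪ b))* : 9 states
  (a(a ∪ b))* ∪ b : 13 states
  ab : 3 states
  (ab)* : 5 states
  b ∪ a : 6 states
  ((a(a ∪ b))* ∪ b)(ab)*(b ∪ a) : 22 states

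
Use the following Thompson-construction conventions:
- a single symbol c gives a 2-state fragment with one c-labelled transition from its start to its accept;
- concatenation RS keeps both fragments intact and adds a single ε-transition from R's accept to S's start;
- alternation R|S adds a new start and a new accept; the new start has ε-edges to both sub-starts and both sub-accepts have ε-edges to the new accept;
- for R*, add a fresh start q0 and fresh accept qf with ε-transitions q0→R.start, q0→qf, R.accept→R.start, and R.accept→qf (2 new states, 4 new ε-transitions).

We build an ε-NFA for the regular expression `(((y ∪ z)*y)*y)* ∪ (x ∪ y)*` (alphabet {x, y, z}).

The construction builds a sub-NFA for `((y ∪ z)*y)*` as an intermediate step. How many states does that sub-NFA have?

12

Fragment for `((y ∪ z)*y)*`:
Each of the 3 symbol leaves contributes a 2-state fragment.
  y ∪ z → 6 states
  (y ∪ z)* → 8 states
  (y ∪ z)*y → 10 states
  ((y ∪ z)*y)* → 12 states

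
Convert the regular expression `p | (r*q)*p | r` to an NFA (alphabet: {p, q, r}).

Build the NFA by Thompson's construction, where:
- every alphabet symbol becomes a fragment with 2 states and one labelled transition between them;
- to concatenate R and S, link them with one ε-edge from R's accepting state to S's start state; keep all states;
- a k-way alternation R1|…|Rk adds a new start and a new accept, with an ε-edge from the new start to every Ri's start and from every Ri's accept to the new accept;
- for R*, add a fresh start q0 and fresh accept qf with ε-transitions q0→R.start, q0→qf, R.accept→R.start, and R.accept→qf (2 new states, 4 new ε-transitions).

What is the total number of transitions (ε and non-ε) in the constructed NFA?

21

Per subexpression:
Each of the 5 symbol leaves contributes 1 transition (1 symbol, 0 ε).
  r* → 5 transitions (1 symbol, 4 ε)
  r*q → 7 transitions (2 symbol, 5 ε)
  (r*q)* → 11 transitions (2 symbol, 9 ε)
  (r*q)*p → 13 transitions (3 symbol, 10 ε)
  p | (r*q)*p | r → 21 transitions (5 symbol, 16 ε)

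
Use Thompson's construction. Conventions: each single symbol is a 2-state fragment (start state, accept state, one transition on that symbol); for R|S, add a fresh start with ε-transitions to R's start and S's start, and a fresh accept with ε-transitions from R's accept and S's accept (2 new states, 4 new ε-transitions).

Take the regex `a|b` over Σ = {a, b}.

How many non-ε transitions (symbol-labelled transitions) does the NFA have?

Recursing over subexpressions:
Each of the 2 symbol leaves contributes exactly 1 symbol transition.
  a|b = 2 symbol transitions

2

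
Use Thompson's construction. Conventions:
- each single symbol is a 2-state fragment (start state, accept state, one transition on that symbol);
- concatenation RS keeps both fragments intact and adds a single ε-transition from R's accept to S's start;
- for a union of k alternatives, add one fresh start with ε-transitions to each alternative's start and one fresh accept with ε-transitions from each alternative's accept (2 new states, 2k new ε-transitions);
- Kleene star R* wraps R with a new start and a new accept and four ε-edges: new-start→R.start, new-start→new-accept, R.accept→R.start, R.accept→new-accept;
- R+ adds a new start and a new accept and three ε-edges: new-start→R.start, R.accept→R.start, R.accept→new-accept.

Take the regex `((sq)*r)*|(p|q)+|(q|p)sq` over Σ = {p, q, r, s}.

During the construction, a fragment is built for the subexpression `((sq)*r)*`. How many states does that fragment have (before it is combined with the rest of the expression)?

10

Fragment for `((sq)*r)*`:
Each of the 3 symbol leaves contributes a 2-state fragment.
  sq → 4 states
  (sq)* → 6 states
  (sq)*r → 8 states
  ((sq)*r)* → 10 states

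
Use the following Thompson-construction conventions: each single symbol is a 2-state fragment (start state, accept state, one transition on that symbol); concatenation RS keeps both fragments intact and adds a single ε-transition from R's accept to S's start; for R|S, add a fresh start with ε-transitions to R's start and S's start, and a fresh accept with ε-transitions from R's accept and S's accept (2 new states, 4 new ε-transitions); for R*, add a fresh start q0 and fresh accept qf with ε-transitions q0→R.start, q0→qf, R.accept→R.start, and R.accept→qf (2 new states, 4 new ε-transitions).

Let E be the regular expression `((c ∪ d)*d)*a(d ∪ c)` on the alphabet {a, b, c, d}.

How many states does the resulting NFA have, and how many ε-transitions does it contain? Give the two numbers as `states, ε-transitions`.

20, 19

Recursing over subexpressions:
Each of the 6 symbol leaves contributes 2 states and 0 ε-transitions.
  c ∪ d : 6 states, 4 ε-transitions
  (c ∪ d)* : 8 states, 8 ε-transitions
  (c ∪ d)*d : 10 states, 9 ε-transitions
  ((c ∪ d)*d)* : 12 states, 13 ε-transitions
  d ∪ c : 6 states, 4 ε-transitions
  ((c ∪ d)*d)*a(d ∪ c) : 20 states, 19 ε-transitions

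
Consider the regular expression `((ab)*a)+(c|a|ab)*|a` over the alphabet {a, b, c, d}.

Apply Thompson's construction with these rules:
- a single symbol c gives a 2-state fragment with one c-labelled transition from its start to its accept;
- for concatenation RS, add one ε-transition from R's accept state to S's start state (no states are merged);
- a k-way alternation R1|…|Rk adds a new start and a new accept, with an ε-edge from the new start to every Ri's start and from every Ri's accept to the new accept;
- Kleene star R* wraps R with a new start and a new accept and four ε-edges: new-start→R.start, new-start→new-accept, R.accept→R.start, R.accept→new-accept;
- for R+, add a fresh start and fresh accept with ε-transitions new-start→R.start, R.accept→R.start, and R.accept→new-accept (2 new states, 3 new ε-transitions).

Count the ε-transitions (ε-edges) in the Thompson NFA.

Recursing over subexpressions:
Each of the 8 symbol leaves contributes 0 ε-transitions.
  ab → 1 ε-transition
  (ab)* → 5 ε-transitions
  (ab)*a → 6 ε-transitions
  ((ab)*a)+ → 9 ε-transitions
  ab → 1 ε-transition
  c|a|ab → 7 ε-transitions
  (c|a|ab)* → 11 ε-transitions
  ((ab)*a)+(c|a|ab)* → 21 ε-transitions
  ((ab)*a)+(c|a|ab)*|a → 25 ε-transitions

25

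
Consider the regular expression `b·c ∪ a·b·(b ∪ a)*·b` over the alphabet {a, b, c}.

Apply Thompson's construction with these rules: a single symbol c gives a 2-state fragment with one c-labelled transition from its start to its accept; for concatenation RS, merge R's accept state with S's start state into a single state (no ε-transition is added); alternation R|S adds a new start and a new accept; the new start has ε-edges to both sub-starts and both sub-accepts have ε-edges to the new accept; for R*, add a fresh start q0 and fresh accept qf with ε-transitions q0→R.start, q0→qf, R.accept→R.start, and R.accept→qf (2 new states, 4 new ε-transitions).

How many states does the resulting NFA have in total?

16

Recursing over subexpressions:
Each of the 7 symbol leaves contributes a 2-state fragment.
  b·c → 3 states
  b ∪ a → 6 states
  (b ∪ a)* → 8 states
  a·b·(b ∪ a)*·b → 11 states
  b·c ∪ a·b·(b ∪ a)*·b → 16 states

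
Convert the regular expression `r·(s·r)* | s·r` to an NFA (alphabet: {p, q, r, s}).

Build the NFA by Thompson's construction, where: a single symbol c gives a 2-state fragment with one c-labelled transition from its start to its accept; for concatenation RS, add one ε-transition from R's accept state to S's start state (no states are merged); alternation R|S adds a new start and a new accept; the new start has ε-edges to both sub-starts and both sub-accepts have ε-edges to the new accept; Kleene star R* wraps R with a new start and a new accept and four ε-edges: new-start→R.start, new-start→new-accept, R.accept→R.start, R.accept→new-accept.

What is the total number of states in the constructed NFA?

14

Per subexpression:
Each of the 5 symbol leaves contributes a 2-state fragment.
  s·r — 4 states
  (s·r)* — 6 states
  r·(s·r)* — 8 states
  s·r — 4 states
  r·(s·r)* | s·r — 14 states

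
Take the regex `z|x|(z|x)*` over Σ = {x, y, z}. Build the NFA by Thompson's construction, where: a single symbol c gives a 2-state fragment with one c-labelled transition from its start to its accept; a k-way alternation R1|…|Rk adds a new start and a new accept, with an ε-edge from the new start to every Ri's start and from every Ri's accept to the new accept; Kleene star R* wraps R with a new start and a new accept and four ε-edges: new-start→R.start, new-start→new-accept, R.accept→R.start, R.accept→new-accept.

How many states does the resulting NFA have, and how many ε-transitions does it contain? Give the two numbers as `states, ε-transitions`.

14, 14

Bottom-up over the parse tree:
Each of the 4 symbol leaves contributes 2 states and 0 ε-transitions.
  z|x = 6 states, 4 ε-transitions
  (z|x)* = 8 states, 8 ε-transitions
  z|x|(z|x)* = 14 states, 14 ε-transitions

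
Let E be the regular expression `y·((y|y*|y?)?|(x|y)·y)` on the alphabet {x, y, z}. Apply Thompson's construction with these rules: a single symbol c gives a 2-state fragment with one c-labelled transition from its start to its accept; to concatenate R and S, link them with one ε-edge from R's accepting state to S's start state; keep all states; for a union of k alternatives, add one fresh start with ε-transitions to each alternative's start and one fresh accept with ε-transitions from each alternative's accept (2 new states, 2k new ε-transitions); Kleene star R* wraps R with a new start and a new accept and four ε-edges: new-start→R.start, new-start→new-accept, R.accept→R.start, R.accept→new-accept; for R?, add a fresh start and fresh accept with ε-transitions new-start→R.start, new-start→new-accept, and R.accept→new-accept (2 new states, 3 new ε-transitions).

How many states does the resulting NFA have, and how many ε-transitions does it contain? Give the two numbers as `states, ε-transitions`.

26, 26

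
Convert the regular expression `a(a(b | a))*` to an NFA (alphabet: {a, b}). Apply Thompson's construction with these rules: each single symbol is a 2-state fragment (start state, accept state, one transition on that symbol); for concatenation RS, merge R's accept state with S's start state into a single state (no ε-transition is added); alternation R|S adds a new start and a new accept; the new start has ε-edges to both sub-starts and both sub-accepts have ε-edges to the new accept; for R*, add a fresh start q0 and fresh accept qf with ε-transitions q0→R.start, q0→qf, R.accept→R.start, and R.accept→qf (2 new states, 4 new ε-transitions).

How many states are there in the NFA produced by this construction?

Recursing over subexpressions:
Each of the 4 symbol leaves contributes a 2-state fragment.
  b | a → 6 states
  a(b | a) → 7 states
  (a(b | a))* → 9 states
  a(a(b | a))* → 10 states

10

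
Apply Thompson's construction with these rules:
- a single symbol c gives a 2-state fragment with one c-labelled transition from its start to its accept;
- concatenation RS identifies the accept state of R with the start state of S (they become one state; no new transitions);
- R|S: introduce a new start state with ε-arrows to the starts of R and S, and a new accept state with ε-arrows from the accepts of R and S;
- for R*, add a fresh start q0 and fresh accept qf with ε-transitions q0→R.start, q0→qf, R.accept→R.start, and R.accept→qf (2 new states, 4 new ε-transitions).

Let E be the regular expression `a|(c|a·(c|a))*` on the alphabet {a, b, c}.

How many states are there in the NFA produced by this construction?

17

Building bottom-up:
Each of the 5 symbol leaves contributes a 2-state fragment.
  c|a : 6 states
  a·(c|a) : 7 states
  c|a·(c|a) : 11 states
  (c|a·(c|a))* : 13 states
  a|(c|a·(c|a))* : 17 states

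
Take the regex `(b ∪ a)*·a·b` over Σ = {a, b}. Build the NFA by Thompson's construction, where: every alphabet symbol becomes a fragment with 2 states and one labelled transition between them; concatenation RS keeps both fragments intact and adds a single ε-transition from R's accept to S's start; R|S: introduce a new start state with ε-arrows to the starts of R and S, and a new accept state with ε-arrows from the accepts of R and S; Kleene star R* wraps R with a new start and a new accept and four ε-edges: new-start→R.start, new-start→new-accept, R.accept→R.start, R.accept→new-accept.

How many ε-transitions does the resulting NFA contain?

Per subexpression:
Each of the 4 symbol leaves contributes 0 ε-transitions.
  b ∪ a → 4 ε-transitions
  (b ∪ a)* → 8 ε-transitions
  (b ∪ a)*·a·b → 10 ε-transitions

10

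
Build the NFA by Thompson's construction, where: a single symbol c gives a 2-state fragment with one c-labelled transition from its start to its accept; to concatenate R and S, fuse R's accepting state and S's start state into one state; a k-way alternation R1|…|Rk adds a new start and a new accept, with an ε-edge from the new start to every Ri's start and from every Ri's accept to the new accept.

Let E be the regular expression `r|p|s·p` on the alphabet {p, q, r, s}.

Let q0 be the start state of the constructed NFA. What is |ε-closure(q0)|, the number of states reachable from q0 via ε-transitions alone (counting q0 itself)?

Compute the ε-closure size of each fragment's start state recursively; a symbol fragment's start has no outgoing ε-edge, so its closure is just itself (size 1).
  s·p : same as the first factor's closure: |closure| = 1
  r|p|s·p : new start ε-reaches every alternative's start; none of them accept ε, so the new accept is not reached: |closure| = 1 + 1 + 1 + 1 = 4

4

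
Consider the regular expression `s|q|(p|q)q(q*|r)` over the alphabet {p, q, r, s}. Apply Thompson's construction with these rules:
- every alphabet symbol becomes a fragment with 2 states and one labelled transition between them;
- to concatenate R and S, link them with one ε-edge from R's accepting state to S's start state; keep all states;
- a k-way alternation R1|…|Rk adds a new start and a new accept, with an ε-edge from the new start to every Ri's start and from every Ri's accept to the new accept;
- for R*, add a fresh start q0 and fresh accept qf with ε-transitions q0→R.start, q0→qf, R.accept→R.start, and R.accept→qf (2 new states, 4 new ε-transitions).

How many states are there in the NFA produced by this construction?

22

Per subexpression:
Each of the 7 symbol leaves contributes a 2-state fragment.
  p|q : 6 states
  q* : 4 states
  q*|r : 8 states
  (p|q)q(q*|r) : 16 states
  s|q|(p|q)q(q*|r) : 22 states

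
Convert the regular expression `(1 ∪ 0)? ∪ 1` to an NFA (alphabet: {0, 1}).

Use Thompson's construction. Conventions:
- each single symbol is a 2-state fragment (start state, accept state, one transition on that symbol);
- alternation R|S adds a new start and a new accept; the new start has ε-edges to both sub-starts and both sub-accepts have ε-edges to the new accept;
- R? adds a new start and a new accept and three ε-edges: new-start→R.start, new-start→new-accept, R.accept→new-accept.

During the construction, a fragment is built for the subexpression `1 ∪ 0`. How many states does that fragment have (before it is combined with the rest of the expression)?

Fragment for `1 ∪ 0`:
Each of the 2 symbol leaves contributes a 2-state fragment.
  1 ∪ 0 — 6 states

6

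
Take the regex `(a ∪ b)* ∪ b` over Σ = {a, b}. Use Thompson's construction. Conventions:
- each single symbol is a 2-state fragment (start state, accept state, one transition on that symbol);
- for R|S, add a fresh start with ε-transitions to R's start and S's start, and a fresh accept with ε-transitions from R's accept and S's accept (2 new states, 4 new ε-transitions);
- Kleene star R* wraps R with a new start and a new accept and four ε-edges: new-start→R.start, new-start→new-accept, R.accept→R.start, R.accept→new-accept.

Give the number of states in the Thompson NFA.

12

By structural recursion:
Each of the 3 symbol leaves contributes a 2-state fragment.
  a ∪ b : 6 states
  (a ∪ b)* : 8 states
  (a ∪ b)* ∪ b : 12 states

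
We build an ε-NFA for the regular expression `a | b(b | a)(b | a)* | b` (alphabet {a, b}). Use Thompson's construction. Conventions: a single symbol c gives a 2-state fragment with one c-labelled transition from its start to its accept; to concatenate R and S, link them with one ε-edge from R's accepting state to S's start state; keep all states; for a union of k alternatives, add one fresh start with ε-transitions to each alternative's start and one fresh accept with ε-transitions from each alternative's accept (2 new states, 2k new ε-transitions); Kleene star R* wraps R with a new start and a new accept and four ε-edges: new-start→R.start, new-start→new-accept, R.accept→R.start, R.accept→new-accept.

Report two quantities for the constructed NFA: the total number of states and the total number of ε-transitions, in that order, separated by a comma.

22, 20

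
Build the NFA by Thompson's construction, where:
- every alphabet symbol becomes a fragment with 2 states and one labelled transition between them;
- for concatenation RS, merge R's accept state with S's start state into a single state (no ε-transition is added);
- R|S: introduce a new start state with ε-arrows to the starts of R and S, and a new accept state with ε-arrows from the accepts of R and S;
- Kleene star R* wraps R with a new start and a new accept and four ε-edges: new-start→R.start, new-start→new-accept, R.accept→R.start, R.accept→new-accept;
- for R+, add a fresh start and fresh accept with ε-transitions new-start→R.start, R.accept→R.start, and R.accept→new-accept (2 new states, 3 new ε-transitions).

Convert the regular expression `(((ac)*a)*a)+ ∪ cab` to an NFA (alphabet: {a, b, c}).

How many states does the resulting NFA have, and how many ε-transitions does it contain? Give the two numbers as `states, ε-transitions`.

Recursing over subexpressions:
Each of the 7 symbol leaves contributes 2 states and 0 ε-transitions.
  ac = 3 states, 0 ε-transitions
  (ac)* = 5 states, 4 ε-transitions
  (ac)*a = 6 states, 4 ε-transitions
  ((ac)*a)* = 8 states, 8 ε-transitions
  ((ac)*a)*a = 9 states, 8 ε-transitions
  (((ac)*a)*a)+ = 11 states, 11 ε-transitions
  cab = 4 states, 0 ε-transitions
  (((ac)*a)*a)+ ∪ cab = 17 states, 15 ε-transitions

17, 15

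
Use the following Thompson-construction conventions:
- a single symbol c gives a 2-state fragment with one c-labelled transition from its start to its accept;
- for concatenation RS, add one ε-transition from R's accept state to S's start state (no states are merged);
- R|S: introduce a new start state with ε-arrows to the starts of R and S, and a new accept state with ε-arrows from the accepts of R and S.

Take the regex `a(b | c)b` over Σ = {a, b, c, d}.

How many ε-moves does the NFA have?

Bottom-up over the parse tree:
Each of the 4 symbol leaves contributes 0 ε-transitions.
  b | c — 4 ε-transitions
  a(b | c)b — 6 ε-transitions

6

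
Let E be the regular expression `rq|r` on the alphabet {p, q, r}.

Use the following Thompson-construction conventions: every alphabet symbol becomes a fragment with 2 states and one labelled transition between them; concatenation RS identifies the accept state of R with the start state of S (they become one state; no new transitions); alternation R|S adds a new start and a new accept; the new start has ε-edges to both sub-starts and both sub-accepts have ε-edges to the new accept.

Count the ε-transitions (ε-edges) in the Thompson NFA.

Bottom-up over the parse tree:
Each of the 3 symbol leaves contributes 0 ε-transitions.
  rq : 0 ε-transitions
  rq|r : 4 ε-transitions

4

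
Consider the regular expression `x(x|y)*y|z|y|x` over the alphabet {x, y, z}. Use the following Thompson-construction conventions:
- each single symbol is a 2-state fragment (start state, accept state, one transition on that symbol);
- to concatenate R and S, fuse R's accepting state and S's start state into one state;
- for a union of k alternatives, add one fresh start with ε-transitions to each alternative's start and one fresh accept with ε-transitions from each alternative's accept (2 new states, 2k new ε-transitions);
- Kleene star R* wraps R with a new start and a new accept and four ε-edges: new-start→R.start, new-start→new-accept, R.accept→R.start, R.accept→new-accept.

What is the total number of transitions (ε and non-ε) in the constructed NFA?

Per subexpression:
Each of the 7 symbol leaves contributes 1 transition (1 symbol, 0 ε).
  x|y = 6 transitions (2 symbol, 4 ε)
  (x|y)* = 10 transitions (2 symbol, 8 ε)
  x(x|y)*y = 12 transitions (4 symbol, 8 ε)
  x(x|y)*y|z|y|x = 23 transitions (7 symbol, 16 ε)

23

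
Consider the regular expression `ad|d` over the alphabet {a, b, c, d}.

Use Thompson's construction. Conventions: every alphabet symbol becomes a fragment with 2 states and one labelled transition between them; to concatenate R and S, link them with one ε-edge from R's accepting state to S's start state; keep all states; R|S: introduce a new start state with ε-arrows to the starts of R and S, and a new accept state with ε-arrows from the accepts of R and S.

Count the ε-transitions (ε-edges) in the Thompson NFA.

5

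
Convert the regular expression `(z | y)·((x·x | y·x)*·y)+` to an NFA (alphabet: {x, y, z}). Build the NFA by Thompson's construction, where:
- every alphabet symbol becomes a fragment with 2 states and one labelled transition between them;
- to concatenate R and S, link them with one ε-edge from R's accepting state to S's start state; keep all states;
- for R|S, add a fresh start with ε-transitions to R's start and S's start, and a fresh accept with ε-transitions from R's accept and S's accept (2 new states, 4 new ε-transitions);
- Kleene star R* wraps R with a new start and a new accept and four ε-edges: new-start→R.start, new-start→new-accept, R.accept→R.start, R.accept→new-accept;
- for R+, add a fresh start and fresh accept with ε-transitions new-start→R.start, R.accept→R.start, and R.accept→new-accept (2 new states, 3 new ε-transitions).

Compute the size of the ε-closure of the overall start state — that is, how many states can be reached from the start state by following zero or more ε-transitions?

3

Work bottom-up. For each fragment F, track |ε-closure(F.start)| and whether F's accept lies in that closure (i.e. whether F accepts ε). A single-symbol fragment has closure size 1 and does not accept ε.
  z | y → |closure| = 1 + 1 + 1 = 3 (the new accept is not ε-reachable since no branch accepts ε)
  x·x → |closure| equals the left operand's closure size = 1 (its accept is not ε-reachable, so the closure stops there)
  y·x → same as the first factor's closure: |closure| = 1
  x·x | y·x → |closure| = 1 + 1 + 1 = 3 (the new accept is not ε-reachable since no branch accepts ε)
  (x·x | y·x)* → |closure| = 1 (new start) + 3 (body) + 1 (new accept) = 5
  (x·x | y·x)*·y → the left operand accepts ε, so the closure extends into the next operand (via the concat ε-link); |closure| = 5 + 1 = 6
  ((x·x | y·x)*·y)+ → |closure| = 1 + 6 = 7 (the body doesn't accept ε, so the new accept is not reached)
  (z | y)·((x·x | y·x)*·y)+ → |closure| equals the left operand's closure size = 3 (its accept is not ε-reachable, so the closure stops there)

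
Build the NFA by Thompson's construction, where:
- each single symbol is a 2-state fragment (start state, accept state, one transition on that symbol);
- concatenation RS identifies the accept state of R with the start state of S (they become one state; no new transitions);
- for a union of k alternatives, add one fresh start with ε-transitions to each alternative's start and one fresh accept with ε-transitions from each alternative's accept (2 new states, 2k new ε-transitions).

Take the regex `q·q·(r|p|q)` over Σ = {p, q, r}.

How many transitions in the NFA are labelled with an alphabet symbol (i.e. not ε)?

5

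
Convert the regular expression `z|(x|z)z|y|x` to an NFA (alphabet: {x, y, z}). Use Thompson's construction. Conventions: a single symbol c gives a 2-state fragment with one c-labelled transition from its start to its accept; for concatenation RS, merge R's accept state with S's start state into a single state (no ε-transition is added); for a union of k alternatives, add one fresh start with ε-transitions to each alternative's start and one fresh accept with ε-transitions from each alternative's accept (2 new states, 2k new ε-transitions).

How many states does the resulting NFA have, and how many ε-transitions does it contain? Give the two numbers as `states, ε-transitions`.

15, 12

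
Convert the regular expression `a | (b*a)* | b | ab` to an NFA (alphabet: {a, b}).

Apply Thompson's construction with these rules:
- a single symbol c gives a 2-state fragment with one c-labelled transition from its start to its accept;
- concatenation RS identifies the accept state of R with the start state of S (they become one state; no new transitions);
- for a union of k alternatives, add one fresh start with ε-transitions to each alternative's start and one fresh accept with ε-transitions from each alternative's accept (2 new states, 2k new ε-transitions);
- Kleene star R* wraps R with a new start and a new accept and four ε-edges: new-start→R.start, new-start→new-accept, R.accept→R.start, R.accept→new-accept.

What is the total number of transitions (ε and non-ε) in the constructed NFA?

22

Recursing over subexpressions:
Each of the 6 symbol leaves contributes 1 transition (1 symbol, 0 ε).
  b* : 5 transitions (1 symbol, 4 ε)
  b*a : 6 transitions (2 symbol, 4 ε)
  (b*a)* : 10 transitions (2 symbol, 8 ε)
  ab : 2 transitions (2 symbol, 0 ε)
  a | (b*a)* | b | ab : 22 transitions (6 symbol, 16 ε)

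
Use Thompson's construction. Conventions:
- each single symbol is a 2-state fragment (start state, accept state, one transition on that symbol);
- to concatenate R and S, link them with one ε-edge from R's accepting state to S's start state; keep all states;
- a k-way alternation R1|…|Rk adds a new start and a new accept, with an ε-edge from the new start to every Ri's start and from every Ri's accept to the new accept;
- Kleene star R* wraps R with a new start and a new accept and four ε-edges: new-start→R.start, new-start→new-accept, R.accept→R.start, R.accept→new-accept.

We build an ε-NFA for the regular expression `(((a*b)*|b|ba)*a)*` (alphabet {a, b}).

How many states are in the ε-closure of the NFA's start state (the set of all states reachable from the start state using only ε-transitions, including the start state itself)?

Let C(F) = |ε-closure(F.start)| within fragment F, and note whether F accepts ε. Symbol fragments have C = 1 and do not accept ε. Then:
  a* : |ε-closure| = 1 (new start) + 1 (body) + 1 (new accept) = 3
  a*b : |ε-closure| = 3 + 1 = 4 (closure spills across the concat boundary because the left factor accepts ε)
  (a*b)* : new start has ε-edges to the inner start and to the new accept, so |ε-closure| = 2 + 4 = 6
  ba : |ε-closure| equals the left operand's closure size = 1 (its accept is not ε-reachable, so the closure stops there)
  (a*b)*|b|ba : new start ε-reaches every alternative's start; at least one alternative accepts ε, so the union's new accept is reached too: |ε-closure| = 1 + 6 + 1 + 1 + 1 = 10
  ((a*b)*|b|ba)* : the star's fresh start ε-reaches both the body's start and the fresh accept: |ε-closure| = 2 + 10 = 12
  ((a*b)*|b|ba)*a : the left operand accepts ε, so the closure extends into the next operand (via the concat ε-link); |ε-closure| = 12 + 1 = 13
  (((a*b)*|b|ba)*a)* : new start has ε-edges to the inner start and to the new accept, so |ε-closure| = 2 + 13 = 15

15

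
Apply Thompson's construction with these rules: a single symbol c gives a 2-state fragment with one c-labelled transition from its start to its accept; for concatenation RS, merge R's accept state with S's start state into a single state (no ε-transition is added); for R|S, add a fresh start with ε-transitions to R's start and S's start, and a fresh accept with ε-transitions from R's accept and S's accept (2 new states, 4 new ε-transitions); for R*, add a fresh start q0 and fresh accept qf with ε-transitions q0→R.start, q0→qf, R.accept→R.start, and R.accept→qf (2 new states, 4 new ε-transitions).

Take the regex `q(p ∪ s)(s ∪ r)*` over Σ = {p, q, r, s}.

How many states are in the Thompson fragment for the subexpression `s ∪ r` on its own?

6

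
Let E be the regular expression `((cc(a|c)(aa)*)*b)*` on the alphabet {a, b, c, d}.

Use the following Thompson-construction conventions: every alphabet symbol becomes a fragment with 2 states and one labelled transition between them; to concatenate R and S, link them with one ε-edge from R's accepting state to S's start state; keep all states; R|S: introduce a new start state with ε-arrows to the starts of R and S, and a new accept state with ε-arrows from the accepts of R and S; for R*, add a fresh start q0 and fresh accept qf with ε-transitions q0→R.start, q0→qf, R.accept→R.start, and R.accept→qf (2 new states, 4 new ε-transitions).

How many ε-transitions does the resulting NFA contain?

Recursing over subexpressions:
Each of the 7 symbol leaves contributes 0 ε-transitions.
  a|c → 4 ε-transitions
  aa → 1 ε-transition
  (aa)* → 5 ε-transitions
  cc(a|c)(aa)* → 12 ε-transitions
  (cc(a|c)(aa)*)* → 16 ε-transitions
  (cc(a|c)(aa)*)*b → 17 ε-transitions
  ((cc(a|c)(aa)*)*b)* → 21 ε-transitions

21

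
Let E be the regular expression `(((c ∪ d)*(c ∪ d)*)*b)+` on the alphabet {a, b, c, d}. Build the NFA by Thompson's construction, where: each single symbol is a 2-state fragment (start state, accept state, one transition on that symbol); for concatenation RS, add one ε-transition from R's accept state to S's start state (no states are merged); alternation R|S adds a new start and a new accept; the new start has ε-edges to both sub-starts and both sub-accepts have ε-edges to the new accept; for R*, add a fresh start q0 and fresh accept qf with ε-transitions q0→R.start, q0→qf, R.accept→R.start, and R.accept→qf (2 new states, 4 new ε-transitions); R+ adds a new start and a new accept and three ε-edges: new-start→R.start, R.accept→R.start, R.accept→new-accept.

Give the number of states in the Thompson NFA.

22

Recursing over subexpressions:
Each of the 5 symbol leaves contributes a 2-state fragment.
  c ∪ d = 6 states
  (c ∪ d)* = 8 states
  c ∪ d = 6 states
  (c ∪ d)* = 8 states
  (c ∪ d)*(c ∪ d)* = 16 states
  ((c ∪ d)*(c ∪ d)*)* = 18 states
  ((c ∪ d)*(c ∪ d)*)*b = 20 states
  (((c ∪ d)*(c ∪ d)*)*b)+ = 22 states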